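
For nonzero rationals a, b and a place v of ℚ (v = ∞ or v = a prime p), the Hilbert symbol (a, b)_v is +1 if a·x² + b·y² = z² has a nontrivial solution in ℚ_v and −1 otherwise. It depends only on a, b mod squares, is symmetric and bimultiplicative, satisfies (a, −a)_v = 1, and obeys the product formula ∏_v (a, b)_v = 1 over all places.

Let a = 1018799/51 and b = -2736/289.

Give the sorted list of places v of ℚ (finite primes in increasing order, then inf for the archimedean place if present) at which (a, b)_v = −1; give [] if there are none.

[3, 29]

Mod squares: a ≡ 28101, b ≡ -19. Check v ∈ {∞, 2, 3, 17, 19, 29, 43}.
v=29: a=29^1·(≡19), b=29^0·(≡10) mod 29; (19|29)=-1, (10|29)=-1; (−1)^{1·0·14}·(-1)^0·(-1)^1 = -1.
v=17: a=17^-1·(≡2), b=17^-2·(≡1) mod 17; (2|17)=+1, (1|17)=+1; (−1)^{-1·-2·8}·(+1)^-2·(+1)^-1 = +1.
v=19: a=19^1·(≡9), b=19^1·(≡2) mod 19; (9|19)=+1, (2|19)=-1; (−1)^{1·1·9}·(+1)^1·(-1)^1 = +1.
v=∞: 28101 > 0 and -19 < 0  ⇒  (a,b)_∞ = +1.
v=3: a=3^-1·(≡1), b=3^2·(≡2) mod 3; (1|3)=+1, (2|3)=-1; (−1)^{-1·2·1}·(+1)^2·(-1)^-1 = -1.
v=43: a=43^2·(≡42), b=43^0·(≡13) mod 43; (42|43)=-1, (13|43)=+1; (−1)^{2·0·21}·(-1)^0·(+1)^2 = +1.
v=2: v_2(a)=0, v_2(b)=4; units ≡ 5, 5 (mod 8); ε·ε+αω+βω = 0·0+0·1+4·1 ≡ 0  ⇒  (a,b)_2 = +1.
|Ram(28101, -19)| = 2, even; anisotropic at {3, 29}.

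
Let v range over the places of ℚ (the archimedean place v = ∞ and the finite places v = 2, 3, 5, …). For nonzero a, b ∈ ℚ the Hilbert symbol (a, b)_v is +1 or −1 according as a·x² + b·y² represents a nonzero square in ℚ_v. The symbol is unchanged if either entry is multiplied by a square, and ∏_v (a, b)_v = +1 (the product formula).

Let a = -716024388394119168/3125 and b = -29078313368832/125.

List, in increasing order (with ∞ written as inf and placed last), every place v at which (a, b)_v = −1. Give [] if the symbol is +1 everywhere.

Mod squares: a ≡ -4555915, b ≡ -239785. Check v ∈ {∞, 2, 3, 5, 7, 13, 17, 19, 31}.
v=7: a=7^1·(≡4), b=7^1·(≡6) mod 7; (4|7)=+1, (6|7)=-1; (−1)^{1·1·3}·(+1)^1·(-1)^1 = +1.
v=2: v_2(a)=12, v_2(b)=8; units ≡ 5, 7 (mod 8); ε·ε+αω+βω = 0·1+12·0+8·1 ≡ 0  ⇒  (a,b)_2 = +1.
v=13: a=13^1·(≡10), b=13^1·(≡8) mod 13; (10|13)=+1, (8|13)=-1; (−1)^{1·1·6}·(+1)^1·(-1)^1 = -1.
v=5: a=5^-5·(≡2), b=5^-3·(≡3) mod 5; (2|5)=-1, (3|5)=-1; (−1)^{-5·-3·2}·(-1)^-3·(-1)^-5 = +1.
v=∞: -4555915 < 0 and -239785 < 0  ⇒  (a,b)_∞ = -1.
v=31: a=31^1·(≡27), b=31^1·(≡21) mod 31; (27|31)=-1, (21|31)=-1; (−1)^{1·1·15}·(-1)^1·(-1)^1 = -1.
v=17: a=17^1·(≡5), b=17^1·(≡5) mod 17; (5|17)=-1, (5|17)=-1; (−1)^{1·1·8}·(-1)^1·(-1)^1 = +1.
v=19: a=19^3·(≡14), b=19^2·(≡2) mod 19; (14|19)=-1, (2|19)=-1; (−1)^{3·2·9}·(-1)^2·(-1)^3 = -1.
v=3: a=3^12·(≡2), b=3^8·(≡2) mod 3; (2|3)=-1, (2|3)=-1; (−1)^{12·8·1}·(-1)^8·(-1)^12 = +1.
(-4555915, -239785 / ℚ) ramifies at {13, 19, 31, ∞}: a division algebra.

[13, 19, 31, inf]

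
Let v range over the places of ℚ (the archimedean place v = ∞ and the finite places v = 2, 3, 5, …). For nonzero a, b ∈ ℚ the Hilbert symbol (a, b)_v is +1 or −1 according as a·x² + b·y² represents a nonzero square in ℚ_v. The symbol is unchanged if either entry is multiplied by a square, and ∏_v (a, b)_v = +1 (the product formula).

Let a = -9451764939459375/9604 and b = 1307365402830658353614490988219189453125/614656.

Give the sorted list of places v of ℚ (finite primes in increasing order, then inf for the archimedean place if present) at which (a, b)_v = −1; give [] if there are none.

[3, 5, 13, 17, 23, 47]

(a, b) ≡ (-3176396535, 2599805) mod (ℚ^×)²; places V = {2, 3, 5, 7, 11, 13, 17, 19, 23, 29, 37, 47, ∞}.
(a,b)_37: α=1, u≡24; β=3, v≡29 (mod 37); (24|37)=-1, (29|37)=-1; sign (−1)^0·-1^3·-1^1 = +1.
(a,b)_∞: sgn(-3176396535)=−, sgn(2599805)=+, so +1.
(a,b)_2: α=-2, β=-8; u≡1, v≡5 (mod 8); ε(u)ε(v)=0·0, αω(v)=-2·1, βω(u)=-8·0; sum ≡ 0  ⇒  +1.
(a,b)_5: α=5, u≡2; β=11, v≡4 (mod 5); (2|5)=-1, (4|5)=+1; sign (−1)^0·-1^11·+1^5 = -1.
(a,b)_23: α=2, u≡19; β=5, v≡13 (mod 23); (19|23)=-1, (13|23)=+1; sign (−1)^0·-1^5·+1^2 = -1.
(a,b)_11: α=0, u≡6; β=4, v≡8 (mod 11); (6|11)=-1, (8|11)=-1; sign (−1)^0·-1^4·-1^0 = +1.
(a,b)_3: α=3, u≡2; β=4, v≡2 (mod 3); (2|3)=-1, (2|3)=-1; sign (−1)^0·-1^4·-1^3 = -1.
(a,b)_7: α=-4, u≡5; β=-4, v≡3 (mod 7); (5|7)=-1, (3|7)=-1; sign (−1)^0·-1^-4·-1^-4 = +1.
(a,b)_19: α=1, u≡15; β=2, v≡11 (mod 19); (15|19)=-1, (11|19)=+1; sign (−1)^0·-1^2·+1^1 = +1.
(a,b)_29: α=1, u≡10; β=2, v≡25 (mod 29); (10|29)=-1, (25|29)=+1; sign (−1)^0·-1^2·+1^1 = +1.
(a,b)_47: α=1, u≡20; β=3, v≡11 (mod 47); (20|47)=-1, (11|47)=-1; sign (−1)^1·-1^3·-1^1 = -1.
(a,b)_17: α=1, u≡2; β=0, v≡11 (mod 17); (2|17)=+1, (11|17)=-1; sign (−1)^0·+1^0·-1^1 = -1.
(a,b)_13: α=1, u≡10; β=3, v≡5 (mod 13); (10|13)=+1, (5|13)=-1; sign (−1)^0·+1^3·-1^1 = -1.
Ram(-3176396535, 2599805) = {3, 5, 13, 17, 23, 47}; no ℚ_3-point on the conic.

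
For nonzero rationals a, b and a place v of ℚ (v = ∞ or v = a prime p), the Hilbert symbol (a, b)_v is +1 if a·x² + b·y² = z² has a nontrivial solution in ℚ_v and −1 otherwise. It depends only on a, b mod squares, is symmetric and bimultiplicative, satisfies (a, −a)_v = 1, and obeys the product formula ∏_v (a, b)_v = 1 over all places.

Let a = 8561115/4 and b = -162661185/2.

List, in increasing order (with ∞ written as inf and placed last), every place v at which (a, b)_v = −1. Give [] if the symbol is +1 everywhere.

[5, 19]

(a, b) ≡ (2635, -100130) mod (ℚ^×)²; places V = {2, 3, 5, 17, 19, 31, ∞}.
(a,b)_19: α=2, u≡15; β=3, v≡8 (mod 19); (15|19)=-1, (8|19)=-1; sign (−1)^0·-1^3·-1^2 = -1.
(a,b)_5: α=1, u≡2; β=1, v≡4 (mod 5); (2|5)=-1, (4|5)=+1; sign (−1)^0·-1^1·+1^1 = -1.
(a,b)_3: α=2, u≡1; β=2, v≡1 (mod 3); (1|3)=+1, (1|3)=+1; sign (−1)^0·+1^2·+1^2 = +1.
(a,b)_17: α=1, u≡1; β=1, v≡13 (mod 17); (1|17)=+1, (13|17)=+1; sign (−1)^0·+1^1·+1^1 = +1.
(a,b)_2: α=-2, β=-1; u≡3, v≡7 (mod 8); ε(u)ε(v)=1·1, αω(v)=-2·0, βω(u)=-1·1; sum ≡ 0  ⇒  +1.
(a,b)_31: α=1, u≡12; β=1, v≡9 (mod 31); (12|31)=-1, (9|31)=+1; sign (−1)^1·-1^1·+1^1 = +1.
(a,b)_∞: sgn(2635)=+, sgn(-100130)=−, so +1.
(2635, -100130 / ℚ) ramifies at {5, 19}: a division algebra.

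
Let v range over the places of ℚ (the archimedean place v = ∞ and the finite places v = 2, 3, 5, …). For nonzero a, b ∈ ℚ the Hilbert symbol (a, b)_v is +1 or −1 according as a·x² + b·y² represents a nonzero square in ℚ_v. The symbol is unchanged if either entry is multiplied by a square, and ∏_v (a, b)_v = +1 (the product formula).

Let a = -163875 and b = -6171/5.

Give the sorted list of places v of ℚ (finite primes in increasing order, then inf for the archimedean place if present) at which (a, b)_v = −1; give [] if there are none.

[3, 17, 23, inf]

Mod squares: a ≡ -6555, b ≡ -255. Check v ∈ {∞, 2, 3, 5, 11, 17, 19, 23}.
v=11: a=11^0·(≡3), b=11^2·(≡3) mod 11; (3|11)=+1, (3|11)=+1; (−1)^{0·2·5}·(+1)^2·(+1)^0 = +1.
v=19: a=19^1·(≡1), b=19^0·(≡16) mod 19; (1|19)=+1, (16|19)=+1; (−1)^{1·0·9}·(+1)^0·(+1)^1 = +1.
v=∞: -6555 < 0 and -255 < 0  ⇒  (a,b)_∞ = -1.
v=5: a=5^3·(≡4), b=5^-1·(≡4) mod 5; (4|5)=+1, (4|5)=+1; (−1)^{3·-1·2}·(+1)^-1·(+1)^3 = +1.
v=3: a=3^1·(≡2), b=3^1·(≡2) mod 3; (2|3)=-1, (2|3)=-1; (−1)^{1·1·1}·(-1)^1·(-1)^1 = -1.
v=17: a=17^0·(≡5), b=17^1·(≡9) mod 17; (5|17)=-1, (9|17)=+1; (−1)^{0·1·8}·(-1)^1·(+1)^0 = -1.
v=23: a=23^1·(≡5), b=23^0·(≡17) mod 23; (5|23)=-1, (17|23)=-1; (−1)^{1·0·11}·(-1)^0·(-1)^1 = -1.
v=2: v_2(a)=0, v_2(b)=0; units ≡ 5, 1 (mod 8); ε·ε+αω+βω = 0·0+0·0+0·1 ≡ 0  ⇒  (a,b)_2 = +1.
Ram(-6555, -255) = {3, 17, 23, ∞}; no ℚ_3-point on the conic.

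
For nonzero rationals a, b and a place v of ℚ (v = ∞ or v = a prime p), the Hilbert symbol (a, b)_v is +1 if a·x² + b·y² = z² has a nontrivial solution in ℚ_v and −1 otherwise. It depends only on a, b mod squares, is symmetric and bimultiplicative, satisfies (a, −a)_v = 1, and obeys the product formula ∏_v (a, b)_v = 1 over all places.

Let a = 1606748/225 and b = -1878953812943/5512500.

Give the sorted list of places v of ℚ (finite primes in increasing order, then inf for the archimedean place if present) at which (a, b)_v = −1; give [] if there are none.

[5, 11, 13, 23]

(a, b) ≡ (143, -115) mod (ℚ^×)²; places V = {2, 3, 5, 7, 11, 13, 17, 23, 43, 53, ∞}.
(a,b)_53: α=2, u≡44; β=0, v≡42 (mod 53); (44|53)=+1, (42|53)=+1; sign (−1)^0·+1^0·+1^2 = +1.
(a,b)_43: α=0, u≡1; β=2, v≡4 (mod 43); (1|43)=+1, (4|43)=+1; sign (−1)^0·+1^2·+1^0 = +1.
(a,b)_23: α=0, u≡11; β=3, v≡13 (mod 23); (11|23)=-1, (13|23)=+1; sign (−1)^0·-1^3·+1^0 = -1.
(a,b)_11: α=1, u≡2; β=0, v≡6 (mod 11); (2|11)=-1, (6|11)=-1; sign (−1)^0·-1^0·-1^1 = -1.
(a,b)_∞: sgn(143)=+, sgn(-115)=−, so +1.
(a,b)_5: α=-2, u≡2; β=-5, v≡3 (mod 5); (2|5)=-1, (3|5)=-1; sign (−1)^0·-1^-5·-1^-2 = -1.
(a,b)_13: α=1, u≡11; β=0, v≡11 (mod 13); (11|13)=-1, (11|13)=-1; sign (−1)^0·-1^0·-1^1 = -1.
(a,b)_7: α=0, u≡3; β=-2, v≡1 (mod 7); (3|7)=-1, (1|7)=+1; sign (−1)^0·-1^-2·+1^0 = +1.
(a,b)_2: α=2, β=-2; u≡7, v≡5 (mod 8); ε(u)ε(v)=1·0, αω(v)=2·1, βω(u)=-2·0; sum ≡ 0  ⇒  +1.
(a,b)_3: α=-2, u≡2; β=-2, v≡2 (mod 3); (2|3)=-1, (2|3)=-1; sign (−1)^0·-1^-2·-1^-2 = +1.
(a,b)_17: α=0, u≡11; β=4, v≡4 (mod 17); (11|17)=-1, (4|17)=+1; sign (−1)^0·-1^4·+1^0 = +1.
Ram(143, -115) = {5, 11, 13, 23}; no ℚ_5-point on the conic.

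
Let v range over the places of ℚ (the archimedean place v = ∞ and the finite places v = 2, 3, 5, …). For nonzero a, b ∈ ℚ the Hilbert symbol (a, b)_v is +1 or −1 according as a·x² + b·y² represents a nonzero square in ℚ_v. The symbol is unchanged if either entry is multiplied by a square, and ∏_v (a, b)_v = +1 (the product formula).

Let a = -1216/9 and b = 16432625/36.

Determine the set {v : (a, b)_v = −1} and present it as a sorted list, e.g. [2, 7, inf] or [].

[19, 37]

(a, b) ≡ (-19, 657305) mod (ℚ^×)²; places V = {2, 3, 5, 11, 17, 19, 37, ∞}.
(a,b)_17: α=0, u≡16; β=1, v≡11 (mod 17); (16|17)=+1, (11|17)=-1; sign (−1)^0·+1^1·-1^0 = +1.
(a,b)_11: α=0, u≡3; β=1, v≡3 (mod 11); (3|11)=+1, (3|11)=+1; sign (−1)^0·+1^1·+1^0 = +1.
(a,b)_∞: sgn(-19)=−, sgn(657305)=+, so +1.
(a,b)_5: α=0, u≡1; β=3, v≡1 (mod 5); (1|5)=+1, (1|5)=+1; sign (−1)^0·+1^3·+1^0 = +1.
(a,b)_3: α=-2, u≡2; β=-2, v≡2 (mod 3); (2|3)=-1, (2|3)=-1; sign (−1)^0·-1^-2·-1^-2 = +1.
(a,b)_2: α=6, β=-2; u≡5, v≡1 (mod 8); ε(u)ε(v)=0·0, αω(v)=6·0, βω(u)=-2·1; sum ≡ 0  ⇒  +1.
(a,b)_37: α=0, u≡17; β=1, v≡23 (mod 37); (17|37)=-1, (23|37)=-1; sign (−1)^0·-1^1·-1^0 = -1.
(a,b)_19: α=1, u≡14; β=1, v≡12 (mod 19); (14|19)=-1, (12|19)=-1; sign (−1)^1·-1^1·-1^1 = -1.
(-19, 657305 / ℚ) ramifies at {19, 37}: a division algebra.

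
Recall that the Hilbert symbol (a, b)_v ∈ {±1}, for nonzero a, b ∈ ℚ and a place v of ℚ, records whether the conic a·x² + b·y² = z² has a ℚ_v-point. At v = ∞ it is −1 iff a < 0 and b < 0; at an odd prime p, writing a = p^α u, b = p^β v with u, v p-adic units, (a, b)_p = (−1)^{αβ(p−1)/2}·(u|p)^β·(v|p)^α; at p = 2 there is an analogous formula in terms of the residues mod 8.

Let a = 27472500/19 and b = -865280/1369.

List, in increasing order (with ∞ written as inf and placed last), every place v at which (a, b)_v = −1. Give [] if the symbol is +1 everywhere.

Mod squares: a ≡ 23199, b ≡ -5. Check v ∈ {∞, 2, 3, 5, 11, 13, 19, 37}.
v=37: a=37^1·(≡5), b=37^-2·(≡2) mod 37; (5|37)=-1, (2|37)=-1; (−1)^{1·-2·18}·(-1)^-2·(-1)^1 = -1.
v=∞: 23199 > 0 and -5 < 0  ⇒  (a,b)_∞ = +1.
v=19: a=19^-1·(≡1), b=19^0·(≡18) mod 19; (1|19)=+1, (18|19)=-1; (−1)^{-1·0·9}·(+1)^0·(-1)^-1 = -1.
v=5: a=5^4·(≡4), b=5^1·(≡1) mod 5; (4|5)=+1, (1|5)=+1; (−1)^{4·1·2}·(+1)^1·(+1)^4 = +1.
v=2: v_2(a)=2, v_2(b)=10; units ≡ 7, 3 (mod 8); ε·ε+αω+βω = 1·1+2·1+10·0 ≡ 1  ⇒  (a,b)_2 = -1.
v=11: a=11^1·(≡2), b=11^0·(≡7) mod 11; (2|11)=-1, (7|11)=-1; (−1)^{1·0·5}·(-1)^0·(-1)^1 = -1.
v=3: a=3^3·(≡2), b=3^0·(≡1) mod 3; (2|3)=-1, (1|3)=+1; (−1)^{3·0·1}·(-1)^0·(+1)^3 = +1.
v=13: a=13^0·(≡7), b=13^2·(≡7) mod 13; (7|13)=-1, (7|13)=-1; (−1)^{0·2·6}·(-1)^2·(-1)^0 = +1.
|Ram(23199, -5)| = 4, even; anisotropic at {2, 11, 19, 37}.

[2, 11, 19, 37]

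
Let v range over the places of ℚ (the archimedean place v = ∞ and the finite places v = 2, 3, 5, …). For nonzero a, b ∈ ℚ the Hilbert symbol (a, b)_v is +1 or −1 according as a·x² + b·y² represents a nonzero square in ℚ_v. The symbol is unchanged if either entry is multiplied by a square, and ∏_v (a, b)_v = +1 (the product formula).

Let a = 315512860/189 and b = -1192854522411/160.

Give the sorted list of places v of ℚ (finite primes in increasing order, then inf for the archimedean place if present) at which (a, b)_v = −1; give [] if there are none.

[2, 3, 7, 17]

(a, b) ≡ (33915, -190) mod (ℚ^×)²; places V = {2, 3, 5, 7, 13, 17, 19, ∞}.
(a,b)_2: α=2, β=-5; u≡3, v≡1 (mod 8); ε(u)ε(v)=1·0, αω(v)=2·0, βω(u)=-5·1; sum ≡ 1  ⇒  -1.
(a,b)_5: α=1, u≡3; β=-1, v≡2 (mod 5); (3|5)=-1, (2|5)=-1; sign (−1)^0·-1^-1·-1^1 = +1.
(a,b)_3: α=-3, u≡1; β=2, v≡2 (mod 3); (1|3)=+1, (2|3)=-1; sign (−1)^0·+1^2·-1^-3 = -1.
(a,b)_7: α=-1, u≡2; β=0, v≡6 (mod 7); (2|7)=+1, (6|7)=-1; sign (−1)^0·+1^0·-1^-1 = -1.
(a,b)_19: α=1, u≡3; β=1, v≡16 (mod 19); (3|19)=-1, (16|19)=+1; sign (−1)^1·-1^1·+1^1 = +1.
(a,b)_∞: sgn(33915)=+, sgn(-190)=−, so +1.
(a,b)_13: α=2, u≡7; β=0, v≡5 (mod 13); (7|13)=-1, (5|13)=-1; sign (−1)^0·-1^0·-1^2 = +1.
(a,b)_17: α=3, u≡14; β=8, v≡12 (mod 17); (14|17)=-1, (12|17)=-1; sign (−1)^0·-1^8·-1^3 = -1.
Ram(33915, -190) = {2, 3, 7, 17}; no ℚ_2-point on the conic.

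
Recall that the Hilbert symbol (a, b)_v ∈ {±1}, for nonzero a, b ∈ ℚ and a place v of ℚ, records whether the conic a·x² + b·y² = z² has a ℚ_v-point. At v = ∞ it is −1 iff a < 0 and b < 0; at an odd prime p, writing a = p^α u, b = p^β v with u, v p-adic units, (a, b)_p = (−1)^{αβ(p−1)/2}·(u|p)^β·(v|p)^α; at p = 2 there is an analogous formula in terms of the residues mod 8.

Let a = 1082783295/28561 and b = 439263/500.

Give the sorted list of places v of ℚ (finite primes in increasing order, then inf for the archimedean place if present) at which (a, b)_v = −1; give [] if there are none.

[2, 5, 11, 29]

(a, b) ≡ (55, 27115) mod (ℚ^×)²; places V = {2, 3, 5, 11, 13, 17, 29, ∞}.
(a,b)_17: α=2, u≡8; β=1, v≡12 (mod 17); (8|17)=+1, (12|17)=-1; sign (−1)^0·+1^1·-1^2 = +1.
(a,b)_3: α=4, u≡1; β=4, v≡1 (mod 3); (1|3)=+1, (1|3)=+1; sign (−1)^0·+1^4·+1^4 = +1.
(a,b)_13: α=-4, u≡9; β=0, v≡1 (mod 13); (9|13)=+1, (1|13)=+1; sign (−1)^0·+1^0·+1^-4 = +1.
(a,b)_2: α=0, β=-2; u≡7, v≡3 (mod 8); ε(u)ε(v)=1·1, αω(v)=0·1, βω(u)=-2·0; sum ≡ 1  ⇒  -1.
(a,b)_∞: sgn(55)=+, sgn(27115)=+, so +1.
(a,b)_11: α=1, u≡5; β=1, v≡5 (mod 11); (5|11)=+1, (5|11)=+1; sign (−1)^1·+1^1·+1^1 = -1.
(a,b)_29: α=2, u≡19; β=1, v≡22 (mod 29); (19|29)=-1, (22|29)=+1; sign (−1)^0·-1^1·+1^2 = -1.
(a,b)_5: α=1, u≡4; β=-3, v≡2 (mod 5); (4|5)=+1, (2|5)=-1; sign (−1)^0·+1^-3·-1^1 = -1.
Ram(55, 27115) = {2, 5, 11, 29}; no ℚ_2-point on the conic.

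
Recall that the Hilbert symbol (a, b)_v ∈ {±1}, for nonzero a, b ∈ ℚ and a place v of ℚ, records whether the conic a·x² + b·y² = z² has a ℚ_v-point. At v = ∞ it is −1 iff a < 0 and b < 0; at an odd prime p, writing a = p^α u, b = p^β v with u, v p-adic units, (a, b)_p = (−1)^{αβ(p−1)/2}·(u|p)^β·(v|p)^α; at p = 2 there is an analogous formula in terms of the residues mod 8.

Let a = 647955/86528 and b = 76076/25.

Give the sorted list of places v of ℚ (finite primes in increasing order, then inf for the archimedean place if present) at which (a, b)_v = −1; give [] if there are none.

[7, 11, 13, 19]

Mod squares: a ≡ 1190, b ≡ 19019. Check v ∈ {∞, 2, 3, 5, 7, 11, 13, 17, 19}.
v=7: a=7^1·(≡4), b=7^1·(≡1) mod 7; (4|7)=+1, (1|7)=+1; (−1)^{1·1·3}·(+1)^1·(+1)^1 = -1.
v=19: a=19^0·(≡18), b=19^1·(≡15) mod 19; (18|19)=-1, (15|19)=-1; (−1)^{0·1·9}·(-1)^1·(-1)^0 = -1.
v=3: a=3^2·(≡2), b=3^0·(≡2) mod 3; (2|3)=-1, (2|3)=-1; (−1)^{2·0·1}·(-1)^0·(-1)^2 = +1.
v=2: v_2(a)=-9, v_2(b)=2; units ≡ 3, 3 (mod 8); ε·ε+αω+βω = 1·1+-9·1+2·1 ≡ 0  ⇒  (a,b)_2 = +1.
v=5: a=5^1·(≡2), b=5^-2·(≡1) mod 5; (2|5)=-1, (1|5)=+1; (−1)^{1·-2·2}·(-1)^-2·(+1)^1 = +1.
v=17: a=17^1·(≡8), b=17^0·(≡15) mod 17; (8|17)=+1, (15|17)=+1; (−1)^{1·0·8}·(+1)^0·(+1)^1 = +1.
v=11: a=11^2·(≡10), b=11^1·(≡10) mod 11; (10|11)=-1, (10|11)=-1; (−1)^{2·1·5}·(-1)^1·(-1)^2 = -1.
v=∞: 1190 > 0 and 19019 > 0  ⇒  (a,b)_∞ = +1.
v=13: a=13^-2·(≡7), b=13^1·(≡11) mod 13; (7|13)=-1, (11|13)=-1; (−1)^{-2·1·6}·(-1)^1·(-1)^-2 = -1.
(1190, 19019 / ℚ) ramifies at {7, 11, 13, 19}: a division algebra.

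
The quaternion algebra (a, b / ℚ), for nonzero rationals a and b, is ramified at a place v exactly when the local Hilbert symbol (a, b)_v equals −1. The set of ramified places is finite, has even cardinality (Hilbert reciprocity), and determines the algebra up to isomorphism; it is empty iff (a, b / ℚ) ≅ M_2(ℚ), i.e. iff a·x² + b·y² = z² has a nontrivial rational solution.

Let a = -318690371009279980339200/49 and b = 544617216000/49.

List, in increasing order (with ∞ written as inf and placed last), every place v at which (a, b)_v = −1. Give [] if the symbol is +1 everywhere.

Mod squares: a ≡ -42978, b ≡ 2363790. Check v ∈ {∞, 2, 3, 5, 7, 11, 13, 19, 29}.
v=7: a=7^-2·(≡2), b=7^-2·(≡4) mod 7; (2|7)=+1, (4|7)=+1; (−1)^{-2·-2·3}·(+1)^-2·(+1)^-2 = +1.
v=2: v_2(a)=17, v_2(b)=11; units ≡ 7, 7 (mod 8); ε·ε+αω+βω = 1·1+17·0+11·0 ≡ 1  ⇒  (a,b)_2 = -1.
v=29: a=29^3·(≡17), b=29^1·(≡24) mod 29; (17|29)=-1, (24|29)=+1; (−1)^{3·1·14}·(-1)^1·(+1)^3 = -1.
v=3: a=3^7·(≡2), b=3^3·(≡1) mod 3; (2|3)=-1, (1|3)=+1; (−1)^{7·3·1}·(-1)^3·(+1)^7 = +1.
v=19: a=19^3·(≡15), b=19^1·(≡11) mod 19; (15|19)=-1, (11|19)=+1; (−1)^{3·1·9}·(-1)^1·(+1)^3 = +1.
v=∞: -42978 < 0 and 2363790 > 0  ⇒  (a,b)_∞ = +1.
v=5: a=5^2·(≡3), b=5^3·(≡2) mod 5; (3|5)=-1, (2|5)=-1; (−1)^{2·3·2}·(-1)^3·(-1)^2 = -1.
v=13: a=13^3·(≡3), b=13^1·(≡9) mod 13; (3|13)=+1, (9|13)=+1; (−1)^{3·1·6}·(+1)^1·(+1)^3 = +1.
v=11: a=11^2·(≡10), b=11^1·(≡5) mod 11; (10|11)=-1, (5|11)=+1; (−1)^{2·1·5}·(-1)^1·(+1)^2 = -1.
|Ram(-42978, 2363790)| = 4, even; anisotropic at {2, 5, 11, 29}.

[2, 5, 11, 29]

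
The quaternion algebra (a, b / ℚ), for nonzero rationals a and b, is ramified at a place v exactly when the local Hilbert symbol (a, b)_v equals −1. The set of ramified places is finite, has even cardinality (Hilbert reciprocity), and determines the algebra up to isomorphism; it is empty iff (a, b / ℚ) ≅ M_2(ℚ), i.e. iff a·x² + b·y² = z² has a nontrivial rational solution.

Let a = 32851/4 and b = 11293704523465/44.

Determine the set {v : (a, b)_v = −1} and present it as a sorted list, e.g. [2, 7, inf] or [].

[2, 23]

Mod squares: a ≡ 91, b ≡ 115115. Check v ∈ {∞, 2, 5, 7, 11, 13, 19, 23}.
v=7: a=7^1·(≡6), b=7^3·(≡4) mod 7; (6|7)=-1, (4|7)=+1; (−1)^{1·3·3}·(-1)^3·(+1)^1 = +1.
v=13: a=13^1·(≡11), b=13^3·(≡8) mod 13; (11|13)=-1, (8|13)=-1; (−1)^{1·3·6}·(-1)^3·(-1)^1 = +1.
v=∞: 91 > 0 and 115115 > 0  ⇒  (a,b)_∞ = +1.
v=19: a=19^2·(≡18), b=19^4·(≡2) mod 19; (18|19)=-1, (2|19)=-1; (−1)^{2·4·9}·(-1)^4·(-1)^2 = +1.
v=2: v_2(a)=-2, v_2(b)=-2; units ≡ 3, 3 (mod 8); ε·ε+αω+βω = 1·1+-2·1+-2·1 ≡ 1  ⇒  (a,b)_2 = -1.
v=11: a=11^0·(≡4), b=11^-1·(≡3) mod 11; (4|11)=+1, (3|11)=+1; (−1)^{0·-1·5}·(+1)^-1·(+1)^0 = +1.
v=23: a=23^0·(≡19), b=23^1·(≡19) mod 23; (19|23)=-1, (19|23)=-1; (−1)^{0·1·11}·(-1)^1·(-1)^0 = -1.
v=5: a=5^0·(≡4), b=5^1·(≡2) mod 5; (4|5)=+1, (2|5)=-1; (−1)^{0·1·2}·(+1)^1·(-1)^0 = +1.
|Ram(91, 115115)| = 2, even; anisotropic at {2, 23}.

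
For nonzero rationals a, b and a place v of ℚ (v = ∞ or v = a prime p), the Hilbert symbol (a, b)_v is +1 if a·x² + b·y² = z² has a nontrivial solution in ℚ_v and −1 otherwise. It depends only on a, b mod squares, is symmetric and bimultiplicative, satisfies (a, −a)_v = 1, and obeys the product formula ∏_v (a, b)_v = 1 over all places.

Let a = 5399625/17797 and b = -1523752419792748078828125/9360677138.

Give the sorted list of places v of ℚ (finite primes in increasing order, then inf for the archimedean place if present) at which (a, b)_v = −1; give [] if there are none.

(a, b) ≡ (23205, -5610) mod (ℚ^×)²; places V = {2, 3, 5, 7, 11, 13, 17, 19, 37, 43, ∞}.
(a,b)_7: α=1, u≡1; β=6, v≡4 (mod 7); (1|7)=+1, (4|7)=+1; sign (−1)^0·+1^6·+1^1 = +1.
(a,b)_19: α=0, u≡7; β=2, v≡18 (mod 19); (7|19)=+1, (18|19)=-1; sign (−1)^0·+1^2·-1^0 = +1.
(a,b)_37: α=-2, u≡8; β=-2, v≡13 (mod 37); (8|37)=-1, (13|37)=-1; sign (−1)^0·-1^-2·-1^-2 = +1.
(a,b)_5: α=3, u≡1; β=7, v≡2 (mod 5); (1|5)=+1, (2|5)=-1; sign (−1)^0·+1^7·-1^3 = -1.
(a,b)_13: α=-1, u≡9; β=0, v≡6 (mod 13); (9|13)=+1, (6|13)=-1; sign (−1)^0·+1^0·-1^-1 = -1.
(a,b)_43: α=0, u≡20; β=-4, v≡23 (mod 43); (20|43)=-1, (23|43)=+1; sign (−1)^0·-1^-4·+1^0 = +1.
(a,b)_3: α=1, u≡1; β=5, v≡2 (mod 3); (1|3)=+1, (2|3)=-1; sign (−1)^1·+1^5·-1^1 = +1.
(a,b)_2: α=0, β=-1; u≡5, v≡3 (mod 8); ε(u)ε(v)=0·1, αω(v)=0·1, βω(u)=-1·1; sum ≡ 1  ⇒  -1.
(a,b)_17: α=1, u≡10; β=5, v≡7 (mod 17); (10|17)=-1, (7|17)=-1; sign (−1)^0·-1^5·-1^1 = +1.
(a,b)_11: α=2, u≡2; β=3, v≡2 (mod 11); (2|11)=-1, (2|11)=-1; sign (−1)^0·-1^3·-1^2 = -1.
(a,b)_∞: sgn(23205)=+, sgn(-5610)=−, so +1.
|Ram(23205, -5610)| = 4, even; anisotropic at {2, 5, 11, 13}.

[2, 5, 11, 13]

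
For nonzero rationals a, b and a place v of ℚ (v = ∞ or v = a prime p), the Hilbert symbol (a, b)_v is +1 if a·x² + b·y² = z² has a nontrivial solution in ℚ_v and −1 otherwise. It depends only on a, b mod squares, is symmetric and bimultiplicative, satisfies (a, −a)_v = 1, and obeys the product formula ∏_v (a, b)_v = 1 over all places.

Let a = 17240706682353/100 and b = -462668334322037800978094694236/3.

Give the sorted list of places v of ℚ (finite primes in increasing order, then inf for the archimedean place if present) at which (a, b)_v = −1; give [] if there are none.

[3, 17, 31, 41]

Mod squares: a ≡ 9418017, b ≡ -851037. Check v ∈ {∞, 2, 3, 5, 7, 11, 17, 23, 31, 37, 41}.
v=23: a=23^1·(≡20), b=23^2·(≡6) mod 23; (20|23)=-1, (6|23)=+1; (−1)^{1·2·11}·(-1)^2·(+1)^1 = +1.
v=17: a=17^1·(≡5), b=17^3·(≡15) mod 17; (5|17)=-1, (15|17)=+1; (−1)^{1·3·8}·(-1)^3·(+1)^1 = -1.
v=31: a=31^1·(≡28), b=31^2·(≡27) mod 31; (28|31)=+1, (27|31)=-1; (−1)^{1·2·15}·(+1)^2·(-1)^1 = -1.
v=3: a=3^3·(≡1), b=3^-1·(≡1) mod 3; (1|3)=+1, (1|3)=+1; (−1)^{3·-1·1}·(+1)^-1·(+1)^3 = -1.
v=37: a=37^1·(≡15), b=37^3·(≡19) mod 37; (15|37)=-1, (19|37)=-1; (−1)^{1·3·18}·(-1)^3·(-1)^1 = +1.
v=2: v_2(a)=-2, v_2(b)=2; units ≡ 1, 3 (mod 8); ε·ε+αω+βω = 0·1+-2·1+2·0 ≡ 0  ⇒  (a,b)_2 = +1.
v=41: a=41^2·(≡11), b=41^5·(≡17) mod 41; (11|41)=-1, (17|41)=-1; (−1)^{2·5·20}·(-1)^5·(-1)^2 = -1.
v=∞: 9418017 > 0 and -851037 < 0  ⇒  (a,b)_∞ = +1.
v=11: a=11^2·(≡5), b=11^5·(≡8) mod 11; (5|11)=+1, (8|11)=-1; (−1)^{2·5·5}·(+1)^5·(-1)^2 = +1.
v=5: a=5^-2·(≡2), b=5^0·(≡3) mod 5; (2|5)=-1, (3|5)=-1; (−1)^{-2·0·2}·(-1)^0·(-1)^-2 = +1.
v=7: a=7^1·(≡6), b=7^2·(≡2) mod 7; (6|7)=-1, (2|7)=+1; (−1)^{1·2·3}·(-1)^2·(+1)^1 = +1.
(9418017, -851037 / ℚ) ramifies at {3, 17, 31, 41}: a division algebra.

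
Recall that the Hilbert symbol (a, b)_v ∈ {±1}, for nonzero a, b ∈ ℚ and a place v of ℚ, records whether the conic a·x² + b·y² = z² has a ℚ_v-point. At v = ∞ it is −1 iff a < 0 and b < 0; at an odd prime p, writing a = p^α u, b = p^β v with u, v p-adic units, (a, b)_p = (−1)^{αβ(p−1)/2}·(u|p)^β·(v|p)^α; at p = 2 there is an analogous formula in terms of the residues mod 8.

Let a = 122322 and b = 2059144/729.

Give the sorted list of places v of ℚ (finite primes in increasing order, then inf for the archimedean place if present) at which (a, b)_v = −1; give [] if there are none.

[31, 37]

(a, b) ≡ (122322, 1426) mod (ℚ^×)²; places V = {2, 3, 19, 23, 29, 31, 37, ∞}.
(a,b)_∞: sgn(122322)=+, sgn(1426)=+, so +1.
(a,b)_23: α=0, u≡8; β=1, v≡18 (mod 23); (8|23)=+1, (18|23)=+1; sign (−1)^0·+1^1·+1^0 = +1.
(a,b)_19: α=1, u≡16; β=2, v≡6 (mod 19); (16|19)=+1, (6|19)=+1; sign (−1)^0·+1^2·+1^1 = +1.
(a,b)_29: α=1, u≡13; β=0, v≡7 (mod 29); (13|29)=+1, (7|29)=+1; sign (−1)^0·+1^0·+1^1 = +1.
(a,b)_37: α=1, u≡13; β=0, v≡15 (mod 37); (13|37)=-1, (15|37)=-1; sign (−1)^0·-1^0·-1^1 = -1.
(a,b)_2: α=1, β=3; u≡1, v≡1 (mod 8); ε(u)ε(v)=0·0, αω(v)=1·0, βω(u)=3·0; sum ≡ 0  ⇒  +1.
(a,b)_3: α=1, u≡1; β=-6, v≡1 (mod 3); (1|3)=+1, (1|3)=+1; sign (−1)^0·+1^-6·+1^1 = +1.
(a,b)_31: α=0, u≡27; β=1, v≡13 (mod 31); (27|31)=-1, (13|31)=-1; sign (−1)^0·-1^1·-1^0 = -1.
(122322, 1426 / ℚ) ramifies at {31, 37}: a division algebra.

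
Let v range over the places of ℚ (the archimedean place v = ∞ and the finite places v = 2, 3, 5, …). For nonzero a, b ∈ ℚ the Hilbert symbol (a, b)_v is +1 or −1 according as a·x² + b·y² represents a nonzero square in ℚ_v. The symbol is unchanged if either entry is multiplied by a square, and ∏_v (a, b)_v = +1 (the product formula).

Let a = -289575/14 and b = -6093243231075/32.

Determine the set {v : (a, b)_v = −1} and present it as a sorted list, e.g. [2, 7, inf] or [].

(a, b) ≡ (-2002, -6006) mod (ℚ^×)²; places V = {2, 3, 5, 7, 11, 13, ∞}.
(a,b)_∞: sgn(-2002)=−, sgn(-6006)=−, so -1.
(a,b)_3: α=4, u≡2; β=5, v≡2 (mod 3); (2|3)=-1, (2|3)=-1; sign (−1)^0·-1^5·-1^4 = -1.
(a,b)_11: α=1, u≡3; β=3, v≡4 (mod 11); (3|11)=+1, (4|11)=+1; sign (−1)^1·+1^3·+1^1 = -1.
(a,b)_13: α=1, u≡7; β=3, v≡5 (mod 13); (7|13)=-1, (5|13)=-1; sign (−1)^0·-1^3·-1^1 = +1.
(a,b)_2: α=-1, β=-5; u≡7, v≡5 (mod 8); ε(u)ε(v)=1·0, αω(v)=-1·1, βω(u)=-5·0; sum ≡ 1  ⇒  -1.
(a,b)_5: α=2, u≡3; β=2, v≡1 (mod 5); (3|5)=-1, (1|5)=+1; sign (−1)^0·-1^2·+1^2 = +1.
(a,b)_7: α=-1, u≡4; β=3, v≡5 (mod 7); (4|7)=+1, (5|7)=-1; sign (−1)^1·+1^3·-1^-1 = +1.
|Ram(-2002, -6006)| = 4, even; anisotropic at {2, 3, 11, ∞}.

[2, 3, 11, inf]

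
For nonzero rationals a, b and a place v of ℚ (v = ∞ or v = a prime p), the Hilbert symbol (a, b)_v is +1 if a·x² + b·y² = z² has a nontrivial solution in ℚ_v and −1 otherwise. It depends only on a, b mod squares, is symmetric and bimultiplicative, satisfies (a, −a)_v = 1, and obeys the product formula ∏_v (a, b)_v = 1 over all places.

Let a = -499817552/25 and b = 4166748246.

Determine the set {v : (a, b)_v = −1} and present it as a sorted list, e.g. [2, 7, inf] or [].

[13, 47]

Mod squares: a ≡ -31238597, b ≡ 14417814. Check v ∈ {∞, 2, 3, 5, 13, 17, 29, 41, 43, 47}.
v=41: a=41^1·(≡14), b=41^1·(≡35) mod 41; (14|41)=-1, (35|41)=-1; (−1)^{1·1·20}·(-1)^1·(-1)^1 = +1.
v=43: a=43^1·(≡9), b=43^1·(≡20) mod 43; (9|43)=+1, (20|43)=-1; (−1)^{1·1·21}·(+1)^1·(-1)^1 = +1.
v=5: a=5^-2·(≡3), b=5^0·(≡1) mod 5; (3|5)=-1, (1|5)=+1; (−1)^{-2·0·2}·(-1)^0·(+1)^-2 = +1.
v=17: a=17^0·(≡16), b=17^2·(≡12) mod 17; (16|17)=+1, (12|17)=-1; (−1)^{0·2·8}·(+1)^2·(-1)^0 = +1.
v=29: a=29^1·(≡10), b=29^1·(≡10) mod 29; (10|29)=-1, (10|29)=-1; (−1)^{1·1·14}·(-1)^1·(-1)^1 = +1.
v=2: v_2(a)=4, v_2(b)=1; units ≡ 3, 3 (mod 8); ε·ε+αω+βω = 1·1+4·1+1·1 ≡ 0  ⇒  (a,b)_2 = +1.
v=13: a=13^1·(≡4), b=13^0·(≡11) mod 13; (4|13)=+1, (11|13)=-1; (−1)^{1·0·6}·(+1)^0·(-1)^1 = -1.
v=∞: -31238597 < 0 and 14417814 > 0  ⇒  (a,b)_∞ = +1.
v=3: a=3^0·(≡1), b=3^1·(≡1) mod 3; (1|3)=+1, (1|3)=+1; (−1)^{0·1·1}·(+1)^1·(+1)^0 = +1.
v=47: a=47^1·(≡26), b=47^1·(≡45) mod 47; (26|47)=-1, (45|47)=-1; (−1)^{1·1·23}·(-1)^1·(-1)^1 = -1.
|Ram(-31238597, 14417814)| = 2, even; anisotropic at {13, 47}.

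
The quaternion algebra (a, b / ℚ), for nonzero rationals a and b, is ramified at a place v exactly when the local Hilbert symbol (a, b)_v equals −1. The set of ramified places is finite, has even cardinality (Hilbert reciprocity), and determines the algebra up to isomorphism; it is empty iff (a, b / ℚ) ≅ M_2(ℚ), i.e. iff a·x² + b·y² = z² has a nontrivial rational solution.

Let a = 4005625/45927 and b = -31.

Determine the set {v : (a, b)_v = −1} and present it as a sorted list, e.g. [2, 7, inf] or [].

Mod squares: a ≡ 44863, b ≡ -31. Check v ∈ {∞, 2, 3, 5, 7, 13, 17, 29, 31}.
v=5: a=5^4·(≡2), b=5^0·(≡4) mod 5; (2|5)=-1, (4|5)=+1; (−1)^{4·0·2}·(-1)^0·(+1)^4 = +1.
v=7: a=7^-1·(≡4), b=7^0·(≡4) mod 7; (4|7)=+1, (4|7)=+1; (−1)^{-1·0·3}·(+1)^0·(+1)^-1 = +1.
v=31: a=31^0·(≡13), b=31^1·(≡30) mod 31; (13|31)=-1, (30|31)=-1; (−1)^{0·1·15}·(-1)^1·(-1)^0 = -1.
v=17: a=17^1·(≡9), b=17^0·(≡3) mod 17; (9|17)=+1, (3|17)=-1; (−1)^{1·0·8}·(+1)^0·(-1)^1 = -1.
v=2: v_2(a)=0, v_2(b)=0; units ≡ 7, 1 (mod 8); ε·ε+αω+βω = 1·0+0·0+0·0 ≡ 0  ⇒  (a,b)_2 = +1.
v=13: a=13^1·(≡7), b=13^0·(≡8) mod 13; (7|13)=-1, (8|13)=-1; (−1)^{1·0·6}·(-1)^0·(-1)^1 = -1.
v=∞: 44863 > 0 and -31 < 0  ⇒  (a,b)_∞ = +1.
v=3: a=3^-8·(≡1), b=3^0·(≡2) mod 3; (1|3)=+1, (2|3)=-1; (−1)^{-8·0·1}·(+1)^0·(-1)^-8 = +1.
v=29: a=29^1·(≡26), b=29^0·(≡27) mod 29; (26|29)=-1, (27|29)=-1; (−1)^{1·0·14}·(-1)^0·(-1)^1 = -1.
(44863, -31 / ℚ) ramifies at {13, 17, 29, 31}: a division algebra.

[13, 17, 29, 31]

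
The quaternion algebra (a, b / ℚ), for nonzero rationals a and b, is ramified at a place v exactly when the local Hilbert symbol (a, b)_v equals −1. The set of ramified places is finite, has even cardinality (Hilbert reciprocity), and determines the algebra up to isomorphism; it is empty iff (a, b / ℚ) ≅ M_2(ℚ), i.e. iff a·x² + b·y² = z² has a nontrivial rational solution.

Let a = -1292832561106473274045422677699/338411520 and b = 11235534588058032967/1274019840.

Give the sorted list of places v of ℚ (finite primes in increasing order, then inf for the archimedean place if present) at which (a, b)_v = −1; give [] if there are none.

[17, 19, 23, 31]

Mod squares: a ≡ -76245, b ≡ 44908305. Check v ∈ {∞, 2, 3, 5, 11, 13, 17, 19, 23, 31}.
v=2: v_2(a)=-14, v_2(b)=-20; units ≡ 3, 1 (mod 8); ε·ε+αω+βω = 1·0+-14·0+-20·1 ≡ 0  ⇒  (a,b)_2 = +1.
v=5: a=5^-1·(≡4), b=5^-1·(≡4) mod 5; (4|5)=+1, (4|5)=+1; (−1)^{-1·-1·2}·(+1)^-1·(+1)^-1 = +1.
v=∞: -76245 < 0 and 44908305 > 0  ⇒  (a,b)_∞ = +1.
v=3: a=3^-5·(≡1), b=3^-5·(≡2) mod 3; (1|3)=+1, (2|3)=-1; (−1)^{-5·-5·1}·(+1)^-5·(-1)^-5 = +1.
v=13: a=13^7·(≡5), b=13^3·(≡8) mod 13; (5|13)=-1, (8|13)=-1; (−1)^{7·3·6}·(-1)^3·(-1)^7 = +1.
v=23: a=23^3·(≡19), b=23^3·(≡11) mod 23; (19|23)=-1, (11|23)=-1; (−1)^{3·3·11}·(-1)^3·(-1)^3 = -1.
v=31: a=31^6·(≡27), b=31^3·(≡19) mod 31; (27|31)=-1, (19|31)=+1; (−1)^{6·3·15}·(-1)^3·(+1)^6 = -1.
v=19: a=19^4·(≡15), b=19^3·(≡10) mod 19; (15|19)=-1, (10|19)=-1; (−1)^{4·3·9}·(-1)^3·(-1)^4 = -1.
v=17: a=17^-1·(≡12), b=17^1·(≡8) mod 17; (12|17)=-1, (8|17)=+1; (−1)^{-1·1·8}·(-1)^1·(+1)^-1 = -1.
v=11: a=11^4·(≡8), b=11^2·(≡10) mod 11; (8|11)=-1, (10|11)=-1; (−1)^{4·2·5}·(-1)^2·(-1)^4 = +1.
Ram(-76245, 44908305) = {17, 19, 23, 31}; no ℚ_17-point on the conic.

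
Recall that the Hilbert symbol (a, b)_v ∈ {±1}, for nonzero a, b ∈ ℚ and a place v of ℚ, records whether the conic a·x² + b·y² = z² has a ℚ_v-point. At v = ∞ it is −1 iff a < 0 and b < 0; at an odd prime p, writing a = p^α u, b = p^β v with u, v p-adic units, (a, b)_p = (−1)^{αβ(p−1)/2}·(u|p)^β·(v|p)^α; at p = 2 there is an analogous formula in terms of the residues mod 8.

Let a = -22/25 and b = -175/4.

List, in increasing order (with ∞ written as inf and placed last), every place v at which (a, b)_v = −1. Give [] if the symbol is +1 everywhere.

[7, inf]

Mod squares: a ≡ -22, b ≡ -7. Check v ∈ {∞, 2, 5, 7, 11}.
v=5: a=5^-2·(≡3), b=5^2·(≡2) mod 5; (3|5)=-1, (2|5)=-1; (−1)^{-2·2·2}·(-1)^2·(-1)^-2 = +1.
v=∞: -22 < 0 and -7 < 0  ⇒  (a,b)_∞ = -1.
v=7: a=7^0·(≡5), b=7^1·(≡6) mod 7; (5|7)=-1, (6|7)=-1; (−1)^{0·1·3}·(-1)^1·(-1)^0 = -1.
v=2: v_2(a)=1, v_2(b)=-2; units ≡ 5, 1 (mod 8); ε·ε+αω+βω = 0·0+1·0+-2·1 ≡ 0  ⇒  (a,b)_2 = +1.
v=11: a=11^1·(≡3), b=11^0·(≡3) mod 11; (3|11)=+1, (3|11)=+1; (−1)^{1·0·5}·(+1)^0·(+1)^1 = +1.
|Ram(-22, -7)| = 2, even; anisotropic at {7, ∞}.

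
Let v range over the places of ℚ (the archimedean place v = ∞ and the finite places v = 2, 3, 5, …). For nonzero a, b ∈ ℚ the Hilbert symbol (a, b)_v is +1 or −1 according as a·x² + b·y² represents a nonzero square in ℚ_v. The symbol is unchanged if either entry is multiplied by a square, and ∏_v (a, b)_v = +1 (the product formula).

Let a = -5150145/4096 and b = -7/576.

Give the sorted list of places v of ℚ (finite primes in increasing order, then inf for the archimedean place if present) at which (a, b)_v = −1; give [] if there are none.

[3, 5, 13, inf]

(a, b) ≡ (-2145, -7) mod (ℚ^×)²; places V = {2, 3, 5, 7, 11, 13, ∞}.
(a,b)_13: α=1, u≡10; β=0, v≡8 (mod 13); (10|13)=+1, (8|13)=-1; sign (−1)^0·+1^0·-1^1 = -1.
(a,b)_3: α=1, u≡2; β=-2, v≡2 (mod 3); (2|3)=-1, (2|3)=-1; sign (−1)^0·-1^-2·-1^1 = -1.
(a,b)_2: α=-12, β=-6; u≡7, v≡1 (mod 8); ε(u)ε(v)=1·0, αω(v)=-12·0, βω(u)=-6·0; sum ≡ 0  ⇒  +1.
(a,b)_7: α=4, u≡4; β=1, v≡3 (mod 7); (4|7)=+1, (3|7)=-1; sign (−1)^0·+1^1·-1^4 = +1.
(a,b)_5: α=1, u≡1; β=0, v≡3 (mod 5); (1|5)=+1, (3|5)=-1; sign (−1)^0·+1^0·-1^1 = -1.
(a,b)_∞: sgn(-2145)=−, sgn(-7)=−, so -1.
(a,b)_11: α=1, u≡5; β=0, v≡1 (mod 11); (5|11)=+1, (1|11)=+1; sign (−1)^0·+1^0·+1^1 = +1.
Ram(-2145, -7) = {3, 5, 13, ∞}; no ℚ_3-point on the conic.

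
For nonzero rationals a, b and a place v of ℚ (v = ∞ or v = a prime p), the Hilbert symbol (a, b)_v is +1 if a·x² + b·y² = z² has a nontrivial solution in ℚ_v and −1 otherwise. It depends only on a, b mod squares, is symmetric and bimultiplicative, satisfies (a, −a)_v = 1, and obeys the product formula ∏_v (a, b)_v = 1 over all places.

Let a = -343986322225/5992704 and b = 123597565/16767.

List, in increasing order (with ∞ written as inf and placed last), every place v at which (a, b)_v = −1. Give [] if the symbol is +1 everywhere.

[2, 13, 17, 23]

Mod squares: a ≡ -1729, b ≡ 3380195. Check v ∈ {∞, 2, 3, 5, 7, 13, 17, 19, 23, 29, 31}.
v=7: a=7^3·(≡3), b=7^1·(≡1) mod 7; (3|7)=-1, (1|7)=+1; (−1)^{3·1·3}·(-1)^1·(+1)^3 = +1.
v=13: a=13^3·(≡3), b=13^1·(≡2) mod 13; (3|13)=+1, (2|13)=-1; (−1)^{3·1·6}·(+1)^1·(-1)^3 = -1.
v=23: a=23^0·(≡5), b=23^-1·(≡6) mod 23; (5|23)=-1, (6|23)=+1; (−1)^{0·-1·11}·(-1)^-1·(+1)^0 = -1.
v=5: a=5^2·(≡4), b=5^1·(≡4) mod 5; (4|5)=+1, (4|5)=+1; (−1)^{2·1·2}·(+1)^1·(+1)^2 = +1.
v=31: a=31^2·(≡18), b=31^0·(≡6) mod 31; (18|31)=+1, (6|31)=-1; (−1)^{2·0·15}·(+1)^0·(-1)^2 = +1.
v=17: a=17^-2·(≡7), b=17^1·(≡11) mod 17; (7|17)=-1, (11|17)=-1; (−1)^{-2·1·8}·(-1)^1·(-1)^-2 = -1.
v=∞: -1729 < 0 and 3380195 > 0  ⇒  (a,b)_∞ = +1.
v=29: a=29^0·(≡3), b=29^2·(≡16) mod 29; (3|29)=-1, (16|29)=+1; (−1)^{0·2·14}·(-1)^2·(+1)^0 = +1.
v=19: a=19^1·(≡7), b=19^1·(≡18) mod 19; (7|19)=+1, (18|19)=-1; (−1)^{1·1·9}·(+1)^1·(-1)^1 = +1.
v=2: v_2(a)=-8, v_2(b)=0; units ≡ 7, 3 (mod 8); ε·ε+αω+βω = 1·1+-8·1+0·0 ≡ 1  ⇒  (a,b)_2 = -1.
v=3: a=3^-4·(≡2), b=3^-6·(≡2) mod 3; (2|3)=-1, (2|3)=-1; (−1)^{-4·-6·1}·(-1)^-6·(-1)^-4 = +1.
Ram(-1729, 3380195) = {2, 13, 17, 23}; no ℚ_2-point on the conic.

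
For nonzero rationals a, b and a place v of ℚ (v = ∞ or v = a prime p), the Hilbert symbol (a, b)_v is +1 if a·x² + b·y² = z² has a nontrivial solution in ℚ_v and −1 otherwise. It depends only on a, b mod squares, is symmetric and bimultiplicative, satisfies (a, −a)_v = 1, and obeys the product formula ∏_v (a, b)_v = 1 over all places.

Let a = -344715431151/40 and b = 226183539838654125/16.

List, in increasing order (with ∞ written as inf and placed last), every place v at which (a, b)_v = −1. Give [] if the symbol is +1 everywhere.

[2, 17]

Mod squares: a ≡ -3990, b ≡ 85. Check v ∈ {∞, 2, 3, 5, 7, 13, 17, 19}.
v=13: a=13^2·(≡4), b=13^4·(≡2) mod 13; (4|13)=+1, (2|13)=-1; (−1)^{2·4·6}·(+1)^4·(-1)^2 = +1.
v=2: v_2(a)=-3, v_2(b)=-4; units ≡ 5, 5 (mod 8); ε·ε+αω+βω = 0·0+-3·1+-4·1 ≡ 1  ⇒  (a,b)_2 = -1.
v=19: a=19^3·(≡12), b=19^2·(≡16) mod 19; (12|19)=-1, (16|19)=+1; (−1)^{3·2·9}·(-1)^2·(+1)^3 = +1.
v=7: a=7^3·(≡4), b=7^2·(≡2) mod 7; (4|7)=+1, (2|7)=+1; (−1)^{3·2·3}·(+1)^2·(+1)^3 = +1.
v=3: a=3^1·(≡2), b=3^6·(≡1) mod 3; (2|3)=-1, (1|3)=+1; (−1)^{1·6·1}·(-1)^6·(+1)^1 = +1.
v=17: a=17^2·(≡12), b=17^3·(≡6) mod 17; (12|17)=-1, (6|17)=-1; (−1)^{2·3·8}·(-1)^3·(-1)^2 = -1.
v=5: a=5^-1·(≡3), b=5^3·(≡3) mod 5; (3|5)=-1, (3|5)=-1; (−1)^{-1·3·2}·(-1)^3·(-1)^-1 = +1.
v=∞: -3990 < 0 and 85 > 0  ⇒  (a,b)_∞ = +1.
|Ram(-3990, 85)| = 2, even; anisotropic at {2, 17}.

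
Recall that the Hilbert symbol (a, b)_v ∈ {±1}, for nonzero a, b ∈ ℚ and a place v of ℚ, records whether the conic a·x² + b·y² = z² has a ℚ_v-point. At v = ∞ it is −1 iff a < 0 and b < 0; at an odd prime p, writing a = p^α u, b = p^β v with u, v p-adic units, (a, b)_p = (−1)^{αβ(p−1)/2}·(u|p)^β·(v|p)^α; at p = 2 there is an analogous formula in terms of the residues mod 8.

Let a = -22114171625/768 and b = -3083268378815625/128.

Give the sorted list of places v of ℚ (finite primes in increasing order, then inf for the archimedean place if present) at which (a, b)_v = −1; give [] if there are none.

Mod squares: a ≡ -195, b ≡ -4290. Check v ∈ {∞, 2, 3, 5, 7, 11, 13, 17, 31}.
v=17: a=17^2·(≡9), b=17^2·(≡7) mod 17; (9|17)=+1, (7|17)=-1; (−1)^{2·2·8}·(+1)^2·(-1)^2 = +1.
v=31: a=31^2·(≡11), b=31^2·(≡10) mod 31; (11|31)=-1, (10|31)=+1; (−1)^{2·2·15}·(-1)^2·(+1)^2 = +1.
v=∞: -195 < 0 and -4290 < 0  ⇒  (a,b)_∞ = -1.
v=7: a=7^2·(≡2), b=7^2·(≡2) mod 7; (2|7)=+1, (2|7)=+1; (−1)^{2·2·3}·(+1)^2·(+1)^2 = +1.
v=2: v_2(a)=-8, v_2(b)=-7; units ≡ 5, 7 (mod 8); ε·ε+αω+βω = 0·1+-8·0+-7·1 ≡ 1  ⇒  (a,b)_2 = -1.
v=13: a=13^1·(≡6), b=13^3·(≡8) mod 13; (6|13)=-1, (8|13)=-1; (−1)^{1·3·6}·(-1)^3·(-1)^1 = +1.
v=11: a=11^0·(≡9), b=11^1·(≡8) mod 11; (9|11)=+1, (8|11)=-1; (−1)^{0·1·5}·(+1)^1·(-1)^0 = +1.
v=3: a=3^-1·(≡1), b=3^1·(≡1) mod 3; (1|3)=+1, (1|3)=+1; (−1)^{-1·1·1}·(+1)^1·(+1)^-1 = -1.
v=5: a=5^3·(≡4), b=5^5·(≡3) mod 5; (4|5)=+1, (3|5)=-1; (−1)^{3·5·2}·(+1)^5·(-1)^3 = -1.
(-195, -4290 / ℚ) ramifies at {2, 3, 5, ∞}: a division algebra.

[2, 3, 5, inf]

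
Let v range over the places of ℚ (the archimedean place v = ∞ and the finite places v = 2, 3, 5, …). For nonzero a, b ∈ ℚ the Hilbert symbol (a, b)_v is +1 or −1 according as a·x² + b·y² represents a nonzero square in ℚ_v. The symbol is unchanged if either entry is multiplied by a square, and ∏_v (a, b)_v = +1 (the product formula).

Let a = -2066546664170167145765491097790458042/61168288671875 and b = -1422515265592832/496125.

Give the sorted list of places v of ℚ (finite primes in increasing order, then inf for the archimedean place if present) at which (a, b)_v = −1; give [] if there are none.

[2, 5, 11, 23, 41, 43, 47, inf]

(a, b) ≡ (-1822942, -17198710) mod (ℚ^×)²; places V = {2, 3, 5, 7, 11, 23, 31, 37, 41, 43, 47, ∞}.
(a,b)_43: α=3, u≡9; β=1, v≡14 (mod 43); (9|43)=+1, (14|43)=+1; sign (−1)^1·+1^1·+1^3 = -1.
(a,b)_3: α=0, u≡2; β=-4, v≡2 (mod 3); (2|3)=-1, (2|3)=-1; sign (−1)^0·-1^-4·-1^0 = +1.
(a,b)_31: α=6, u≡29; β=2, v≡16 (mod 31); (29|31)=-1, (16|31)=+1; sign (−1)^0·-1^2·+1^6 = +1.
(a,b)_23: α=2, u≡7; β=1, v≡16 (mod 23); (7|23)=-1, (16|23)=+1; sign (−1)^0·-1^1·+1^2 = -1.
(a,b)_2: α=1, β=9; u≡1, v≡5 (mod 8); ε(u)ε(v)=0·0, αω(v)=1·1, βω(u)=9·0; sum ≡ 1  ⇒  -1.
(a,b)_7: α=-6, u≡6; β=-2, v≡3 (mod 7); (6|7)=-1, (3|7)=-1; sign (−1)^0·-1^-2·-1^-6 = +1.
(a,b)_41: α=7, u≡4; β=2, v≡6 (mod 41); (4|41)=+1, (6|41)=-1; sign (−1)^0·+1^2·-1^7 = -1.
(a,b)_11: α=-3, u≡4; β=0, v≡6 (mod 11); (4|11)=+1, (6|11)=-1; sign (−1)^0·+1^0·-1^-3 = -1.
(a,b)_37: α=2, u≡33; β=1, v≡21 (mod 37); (33|37)=+1, (21|37)=+1; sign (−1)^0·+1^1·+1^2 = +1.
(a,b)_47: α=3, u≡36; β=1, v≡37 (mod 47); (36|47)=+1, (37|47)=+1; sign (−1)^1·+1^1·+1^3 = -1.
(a,b)_5: α=-8, u≡2; β=-3, v≡2 (mod 5); (2|5)=-1, (2|5)=-1; sign (−1)^0·-1^-3·-1^-8 = -1.
(a,b)_∞: sgn(-1822942)=−, sgn(-17198710)=−, so -1.
Ram(-1822942, -17198710) = {2, 5, 11, 23, 41, 43, 47, ∞}; no ℚ_2-point on the conic.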